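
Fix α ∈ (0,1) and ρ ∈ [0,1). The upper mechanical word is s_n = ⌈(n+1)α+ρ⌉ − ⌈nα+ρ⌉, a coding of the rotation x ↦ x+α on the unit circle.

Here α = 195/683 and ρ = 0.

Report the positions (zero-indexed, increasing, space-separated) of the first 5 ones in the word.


0 3 7 10 14

n=0: ⌈195/683⌉−⌈0/683⌉ = 1−0 = 1  ← one
n=1: ⌈390/683⌉−⌈195/683⌉ = 1−1 = 0
n=2: ⌈585/683⌉−⌈390/683⌉ = 1−1 = 0
n=3: ⌈780/683⌉−⌈585/683⌉ = 2−1 = 1  ← one
n=4: ⌈975/683⌉−⌈780/683⌉ = 2−2 = 0
n=5: ⌈1170/683⌉−⌈975/683⌉ = 2−2 = 0
n=6: ⌈1365/683⌉−⌈1170/683⌉ = 2−2 = 0
n=7: ⌈1560/683⌉−⌈1365/683⌉ = 3−2 = 1  ← one
n=8: ⌈1755/683⌉−⌈1560/683⌉ = 3−3 = 0
n=9: ⌈1950/683⌉−⌈1755/683⌉ = 3−3 = 0
n=10: ⌈2145/683⌉−⌈1950/683⌉ = 4−3 = 1  ← one
n=11: ⌈2340/683⌉−⌈2145/683⌉ = 4−4 = 0
n=12: ⌈2535/683⌉−⌈2340/683⌉ = 4−4 = 0
n=13: ⌈2730/683⌉−⌈2535/683⌉ = 4−4 = 0
n=14: ⌈2925/683⌉−⌈2730/683⌉ = 5−4 = 1  ← one
positions of the first 5 ones: 0 3 7 10 14


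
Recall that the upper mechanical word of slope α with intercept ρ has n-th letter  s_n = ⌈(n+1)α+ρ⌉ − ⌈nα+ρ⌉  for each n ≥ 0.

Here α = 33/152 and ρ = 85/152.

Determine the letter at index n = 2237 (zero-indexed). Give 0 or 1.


(n+1)α + ρ = (2238·33 + 85) / 152 = 73939/152
nα + ρ     = (2237·33 + 85) / 152 = 73906/152
⌈73939/152⌉ = 487,  ⌈73906/152⌉ = 487
s_{2237} = 487 − 487 = 0

0


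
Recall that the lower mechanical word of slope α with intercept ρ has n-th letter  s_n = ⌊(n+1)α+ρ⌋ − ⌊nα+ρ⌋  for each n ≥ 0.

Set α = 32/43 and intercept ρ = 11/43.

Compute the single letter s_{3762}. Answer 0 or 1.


1

(n+1)α + ρ = (3763·32 + 11) / 43 = 120427/43
nα + ρ     = (3762·32 + 11) / 43 = 120395/43
⌊120427/43⌋ = 2800,  ⌊120395/43⌋ = 2799
s_{3762} = 2800 − 2799 = 1


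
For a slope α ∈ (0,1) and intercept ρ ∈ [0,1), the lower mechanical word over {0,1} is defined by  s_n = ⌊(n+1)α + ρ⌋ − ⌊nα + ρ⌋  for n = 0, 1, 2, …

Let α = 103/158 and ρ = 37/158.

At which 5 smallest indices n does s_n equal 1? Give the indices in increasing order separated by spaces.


1 2 4 5 7

n=0: ⌊140/158⌋−⌊37/158⌋ = 0−0 = 0
n=1: ⌊243/158⌋−⌊140/158⌋ = 1−0 = 1  ← one
n=2: ⌊346/158⌋−⌊243/158⌋ = 2−1 = 1  ← one
n=3: ⌊449/158⌋−⌊346/158⌋ = 2−2 = 0
n=4: ⌊552/158⌋−⌊449/158⌋ = 3−2 = 1  ← one
n=5: ⌊655/158⌋−⌊552/158⌋ = 4−3 = 1  ← one
n=6: ⌊758/158⌋−⌊655/158⌋ = 4−4 = 0
n=7: ⌊861/158⌋−⌊758/158⌋ = 5−4 = 1  ← one
positions of the first 5 ones: 1 2 4 5 7


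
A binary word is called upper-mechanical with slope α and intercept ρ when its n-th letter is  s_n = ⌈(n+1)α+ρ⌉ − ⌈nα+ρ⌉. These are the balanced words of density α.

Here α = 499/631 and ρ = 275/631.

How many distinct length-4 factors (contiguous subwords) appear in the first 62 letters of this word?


t_n = ⌈(n·499+275)/631⌉ for n = 0 … 62:
  n=0…9: ⌈275/631⌉=1 ⌈774/631⌉=2 ⌈1273/631⌉=3 ⌈1772/631⌉=3 ⌈2271/631⌉=4 ⌈2770/631⌉=5 ⌈3269/631⌉=6 ⌈3768/631⌉=6 ⌈4267/631⌉=7 ⌈4766/631⌉=8
  n=10…19: ⌈5265/631⌉=9 ⌈5764/631⌉=10 ⌈6263/631⌉=10 ⌈6762/631⌉=11 ⌈7261/631⌉=12 ⌈7760/631⌉=13 ⌈8259/631⌉=14 ⌈8758/631⌉=14 ⌈9257/631⌉=15 ⌈9756/631⌉=16
  n=20…29: ⌈10255/631⌉=17 ⌈10754/631⌉=18 ⌈11253/631⌉=18 ⌈11752/631⌉=19 ⌈12251/631⌉=20 ⌈12750/631⌉=21 ⌈13249/631⌉=21 ⌈13748/631⌉=22 ⌈14247/631⌉=23 ⌈14746/631⌉=24
  n=30…39: ⌈15245/631⌉=25 ⌈15744/631⌉=25 ⌈16243/631⌉=26 ⌈16742/631⌉=27 ⌈17241/631⌉=28 ⌈17740/631⌉=29 ⌈18239/631⌉=29 ⌈18738/631⌉=30 ⌈19237/631⌉=31 ⌈19736/631⌉=32
  n=40…49: ⌈20235/631⌉=33 ⌈20734/631⌉=33 ⌈21233/631⌉=34 ⌈21732/631⌉=35 ⌈22231/631⌉=36 ⌈22730/631⌉=37 ⌈23229/631⌉=37 ⌈23728/631⌉=38 ⌈24227/631⌉=39 ⌈24726/631⌉=40
  n=50…59: ⌈25225/631⌉=40 ⌈25724/631⌉=41 ⌈26223/631⌉=42 ⌈26722/631⌉=43 ⌈27221/631⌉=44 ⌈27720/631⌉=44 ⌈28219/631⌉=45 ⌈28718/631⌉=46 ⌈29217/631⌉=47 ⌈29716/631⌉=48
  n=60…62: ⌈30215/631⌉=48 ⌈30714/631⌉=49 ⌈31213/631⌉=50
s_n = t_(n+1) − t_n for n = 0 … 61 gives
prefix = 11011101111011110111101110111101111011110111101110111101111011
slide a length-4 window over [0..3] … [58..61] (59 windows); first occurrence of each distinct factor:
  [  0..  3] 1101
  [  1..  4] 1011
  [  2..  5] 0111
  [  3..  6] 1110
  [  7.. 10] 1111
  (the other 54 windows repeat one of these)
distinct factors: {0111, 1011, 1101, 1110, 1111}
count = 5  (Sturmian bound for length 4 is 5)

5


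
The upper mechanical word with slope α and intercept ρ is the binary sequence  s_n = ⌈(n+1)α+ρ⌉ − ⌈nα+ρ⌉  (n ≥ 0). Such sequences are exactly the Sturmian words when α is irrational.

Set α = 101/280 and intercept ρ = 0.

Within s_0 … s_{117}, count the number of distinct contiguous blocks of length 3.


4

t_n = ⌈(n·101)/280⌉ for n = 0 … 118:
  n=0…9: ⌈0/280⌉=0 ⌈101/280⌉=1 ⌈202/280⌉=1 ⌈303/280⌉=2 ⌈404/280⌉=2 ⌈505/280⌉=2 ⌈606/280⌉=3 ⌈707/280⌉=3 ⌈808/280⌉=3 ⌈909/280⌉=4
  n=10…19: ⌈1010/280⌉=4 ⌈1111/280⌉=4 ⌈1212/280⌉=5 ⌈1313/280⌉=5 ⌈1414/280⌉=6 ⌈1515/280⌉=6 ⌈1616/280⌉=6 ⌈1717/280⌉=7 ⌈1818/280⌉=7 ⌈1919/280⌉=7
  n=20…29: ⌈2020/280⌉=8 ⌈2121/280⌉=8 ⌈2222/280⌉=8 ⌈2323/280⌉=9 ⌈2424/280⌉=9 ⌈2525/280⌉=10 ⌈2626/280⌉=10 ⌈2727/280⌉=10 ⌈2828/280⌉=11 ⌈2929/280⌉=11
  n=30…39: ⌈3030/280⌉=11 ⌈3131/280⌉=12 ⌈3232/280⌉=12 ⌈3333/280⌉=12 ⌈3434/280⌉=13 ⌈3535/280⌉=13 ⌈3636/280⌉=13 ⌈3737/280⌉=14 ⌈3838/280⌉=14 ⌈3939/280⌉=15
  n=40…49: ⌈4040/280⌉=15 ⌈4141/280⌉=15 ⌈4242/280⌉=16 ⌈4343/280⌉=16 ⌈4444/280⌉=16 ⌈4545/280⌉=17 ⌈4646/280⌉=17 ⌈4747/280⌉=17 ⌈4848/280⌉=18 ⌈4949/280⌉=18
  n=50…59: ⌈5050/280⌉=19 ⌈5151/280⌉=19 ⌈5252/280⌉=19 ⌈5353/280⌉=20 ⌈5454/280⌉=20 ⌈5555/280⌉=20 ⌈5656/280⌉=21 ⌈5757/280⌉=21 ⌈5858/280⌉=21 ⌈5959/280⌉=22
  n=60…69: ⌈6060/280⌉=22 ⌈6161/280⌉=23 ⌈6262/280⌉=23 ⌈6363/280⌉=23 ⌈6464/280⌉=24 ⌈6565/280⌉=24 ⌈6666/280⌉=24 ⌈6767/280⌉=25 ⌈6868/280⌉=25 ⌈6969/280⌉=25
  n=70…79: ⌈7070/280⌉=26 ⌈7171/280⌉=26 ⌈7272/280⌉=26 ⌈7373/280⌉=27 ⌈7474/280⌉=27 ⌈7575/280⌉=28 ⌈7676/280⌉=28 ⌈7777/280⌉=28 ⌈7878/280⌉=29 ⌈7979/280⌉=29
  n=80…89: ⌈8080/280⌉=29 ⌈8181/280⌉=30 ⌈8282/280⌉=30 ⌈8383/280⌉=30 ⌈8484/280⌉=31 ⌈8585/280⌉=31 ⌈8686/280⌉=32 ⌈8787/280⌉=32 ⌈8888/280⌉=32 ⌈8989/280⌉=33
  n=90…99: ⌈9090/280⌉=33 ⌈9191/280⌉=33 ⌈9292/280⌉=34 ⌈9393/280⌉=34 ⌈9494/280⌉=34 ⌈9595/280⌉=35 ⌈9696/280⌉=35 ⌈9797/280⌉=35 ⌈9898/280⌉=36 ⌈9999/280⌉=36
  n=100…109: ⌈10100/280⌉=37 ⌈10201/280⌉=37 ⌈10302/280⌉=37 ⌈10403/280⌉=38 ⌈10504/280⌉=38 ⌈10605/280⌉=38 ⌈10706/280⌉=39 ⌈10807/280⌉=39 ⌈10908/280⌉=39 ⌈11009/280⌉=40
  n=110…118: ⌈11110/280⌉=40 ⌈11211/280⌉=41 ⌈11312/280⌉=41 ⌈11413/280⌉=41 ⌈11514/280⌉=42 ⌈11615/280⌉=42 ⌈11716/280⌉=42 ⌈11817/280⌉=43 ⌈11918/280⌉=43
s_n = t_(n+1) − t_n for n = 0 … 117 gives
prefix = 1010010010010100100100101001001001001010010010010100100100101001001001001010010010010100100100100101001001001010010010
slide a length-3 window over [0..2] … [115..117] (116 windows); first occurrence of each distinct factor:
  [  0..  2] 101
  [  1..  3] 010
  [  2..  4] 100
  [  3..  5] 001
  (the other 112 windows repeat one of these)
distinct factors: {001, 010, 100, 101}
count = 4  (Sturmian bound for length 3 is 4)


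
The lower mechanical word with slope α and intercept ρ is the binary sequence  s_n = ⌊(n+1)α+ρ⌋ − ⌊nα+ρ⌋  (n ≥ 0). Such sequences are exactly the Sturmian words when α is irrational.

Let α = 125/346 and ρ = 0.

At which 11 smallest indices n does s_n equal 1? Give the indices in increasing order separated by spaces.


n=0: ⌊125/346⌋−⌊0/346⌋ = 0−0 = 0
n=1: ⌊250/346⌋−⌊125/346⌋ = 0−0 = 0
n=2: ⌊375/346⌋−⌊250/346⌋ = 1−0 = 1  ← one
n=3: ⌊500/346⌋−⌊375/346⌋ = 1−1 = 0
n=4: ⌊625/346⌋−⌊500/346⌋ = 1−1 = 0
n=5: ⌊750/346⌋−⌊625/346⌋ = 2−1 = 1  ← one
n=6: ⌊875/346⌋−⌊750/346⌋ = 2−2 = 0
n=7: ⌊1000/346⌋−⌊875/346⌋ = 2−2 = 0
n=8: ⌊1125/346⌋−⌊1000/346⌋ = 3−2 = 1  ← one
n=9: ⌊1250/346⌋−⌊1125/346⌋ = 3−3 = 0
n=10: ⌊1375/346⌋−⌊1250/346⌋ = 3−3 = 0
n=11: ⌊1500/346⌋−⌊1375/346⌋ = 4−3 = 1  ← one
n=12: ⌊1625/346⌋−⌊1500/346⌋ = 4−4 = 0
n=13: ⌊1750/346⌋−⌊1625/346⌋ = 5−4 = 1  ← one
n=14: ⌊1875/346⌋−⌊1750/346⌋ = 5−5 = 0
n=15: ⌊2000/346⌋−⌊1875/346⌋ = 5−5 = 0
n=16: ⌊2125/346⌋−⌊2000/346⌋ = 6−5 = 1  ← one
n=17: ⌊2250/346⌋−⌊2125/346⌋ = 6−6 = 0
n=18: ⌊2375/346⌋−⌊2250/346⌋ = 6−6 = 0
n=19: ⌊2500/346⌋−⌊2375/346⌋ = 7−6 = 1  ← one
n=20: ⌊2625/346⌋−⌊2500/346⌋ = 7−7 = 0
n=21: ⌊2750/346⌋−⌊2625/346⌋ = 7−7 = 0
n=22: ⌊2875/346⌋−⌊2750/346⌋ = 8−7 = 1  ← one
n=23: ⌊3000/346⌋−⌊2875/346⌋ = 8−8 = 0
n=24: ⌊3125/346⌋−⌊3000/346⌋ = 9−8 = 1  ← one
n=25: ⌊3250/346⌋−⌊3125/346⌋ = 9−9 = 0
n=26: ⌊3375/346⌋−⌊3250/346⌋ = 9−9 = 0
n=27: ⌊3500/346⌋−⌊3375/346⌋ = 10−9 = 1  ← one
n=28: ⌊3625/346⌋−⌊3500/346⌋ = 10−10 = 0
n=29: ⌊3750/346⌋−⌊3625/346⌋ = 10−10 = 0
n=30: ⌊3875/346⌋−⌊3750/346⌋ = 11−10 = 1  ← one
positions of the first 11 ones: 2 5 8 11 13 16 19 22 24 27 30

2 5 8 11 13 16 19 22 24 27 30


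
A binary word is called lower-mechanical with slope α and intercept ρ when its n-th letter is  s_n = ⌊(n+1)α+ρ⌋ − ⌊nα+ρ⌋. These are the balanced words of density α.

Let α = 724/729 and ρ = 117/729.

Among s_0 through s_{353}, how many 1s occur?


#1s = Σ_{n=0}^{353} s_n = Σ_{n=0}^{353} (⌊(n+1)α+ρ⌋ − ⌊nα+ρ⌋)
the sum telescopes: every ⌊nα+ρ⌋ with 0 < n < 354 appears once with + and once with −, leaving ⌊354α+ρ⌋ − ⌊0·α+ρ⌋
354α + ρ = (354·724 + 117) / 729 = 256413/729
ρ = 117/729
⌊256413/729⌋ = 351,  ⌊117/729⌋ = 0
#1s = 351 − 0 = 351

351


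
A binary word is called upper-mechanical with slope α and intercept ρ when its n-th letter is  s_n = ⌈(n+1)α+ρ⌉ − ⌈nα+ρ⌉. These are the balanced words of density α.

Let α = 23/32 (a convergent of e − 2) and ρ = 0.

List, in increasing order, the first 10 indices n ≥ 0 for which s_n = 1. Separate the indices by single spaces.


0 1 2 4 5 6 8 9 11 12

n=0: ⌈23/32⌉−⌈0/32⌉ = 1−0 = 1  ← one
n=1: ⌈46/32⌉−⌈23/32⌉ = 2−1 = 1  ← one
n=2: ⌈69/32⌉−⌈46/32⌉ = 3−2 = 1  ← one
n=3: ⌈92/32⌉−⌈69/32⌉ = 3−3 = 0
n=4: ⌈115/32⌉−⌈92/32⌉ = 4−3 = 1  ← one
n=5: ⌈138/32⌉−⌈115/32⌉ = 5−4 = 1  ← one
n=6: ⌈161/32⌉−⌈138/32⌉ = 6−5 = 1  ← one
n=7: ⌈184/32⌉−⌈161/32⌉ = 6−6 = 0
n=8: ⌈207/32⌉−⌈184/32⌉ = 7−6 = 1  ← one
n=9: ⌈230/32⌉−⌈207/32⌉ = 8−7 = 1  ← one
n=10: ⌈253/32⌉−⌈230/32⌉ = 8−8 = 0
n=11: ⌈276/32⌉−⌈253/32⌉ = 9−8 = 1  ← one
n=12: ⌈299/32⌉−⌈276/32⌉ = 10−9 = 1  ← one
positions of the first 10 ones: 0 1 2 4 5 6 8 9 11 12


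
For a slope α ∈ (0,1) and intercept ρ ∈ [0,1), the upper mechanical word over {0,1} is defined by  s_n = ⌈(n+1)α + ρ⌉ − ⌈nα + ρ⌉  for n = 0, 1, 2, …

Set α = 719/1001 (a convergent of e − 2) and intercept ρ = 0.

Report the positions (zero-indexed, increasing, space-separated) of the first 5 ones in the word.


n=0: ⌈719/1001⌉−⌈0/1001⌉ = 1−0 = 1  ← one
n=1: ⌈1438/1001⌉−⌈719/1001⌉ = 2−1 = 1  ← one
n=2: ⌈2157/1001⌉−⌈1438/1001⌉ = 3−2 = 1  ← one
n=3: ⌈2876/1001⌉−⌈2157/1001⌉ = 3−3 = 0
n=4: ⌈3595/1001⌉−⌈2876/1001⌉ = 4−3 = 1  ← one
n=5: ⌈4314/1001⌉−⌈3595/1001⌉ = 5−4 = 1  ← one
positions of the first 5 ones: 0 1 2 4 5

0 1 2 4 5


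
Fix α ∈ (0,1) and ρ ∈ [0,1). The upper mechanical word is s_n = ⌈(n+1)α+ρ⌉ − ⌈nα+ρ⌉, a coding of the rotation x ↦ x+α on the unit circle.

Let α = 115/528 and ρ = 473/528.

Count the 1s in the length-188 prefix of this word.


#1s = Σ_{n=0}^{187} s_n = Σ_{n=0}^{187} (⌈(n+1)α+ρ⌉ − ⌈nα+ρ⌉)
the sum telescopes: every ⌈nα+ρ⌉ with 0 < n < 188 appears once with + and once with −, leaving ⌈188α+ρ⌉ − ⌈0·α+ρ⌉
188α + ρ = (188·115 + 473) / 528 = 22093/528
ρ = 473/528
⌈22093/528⌉ = 42,  ⌈473/528⌉ = 1
#1s = 42 − 1 = 41

41


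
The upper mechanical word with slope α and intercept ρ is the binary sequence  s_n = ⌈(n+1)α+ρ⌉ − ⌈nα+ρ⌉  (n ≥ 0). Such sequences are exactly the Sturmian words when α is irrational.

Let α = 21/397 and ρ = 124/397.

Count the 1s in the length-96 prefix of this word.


#1s = Σ_{n=0}^{95} s_n = Σ_{n=0}^{95} (⌈(n+1)α+ρ⌉ − ⌈nα+ρ⌉)
the sum telescopes: every ⌈nα+ρ⌉ with 0 < n < 96 appears once with + and once with −, leaving ⌈96α+ρ⌉ − ⌈0·α+ρ⌉
96α + ρ = (96·21 + 124) / 397 = 2140/397
ρ = 124/397
⌈2140/397⌉ = 6,  ⌈124/397⌉ = 1
#1s = 6 − 1 = 5

5


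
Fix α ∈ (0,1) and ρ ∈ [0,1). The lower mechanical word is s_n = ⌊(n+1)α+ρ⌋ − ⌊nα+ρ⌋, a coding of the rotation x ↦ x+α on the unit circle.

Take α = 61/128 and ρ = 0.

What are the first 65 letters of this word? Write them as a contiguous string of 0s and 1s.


n=0: ⌊(1·61)/128⌋ − ⌊(0·61)/128⌋ = ⌊61/128⌋ − ⌊0/128⌋ = 0 − 0 = 0
n=1: ⌊(2·61)/128⌋ − ⌊(1·61)/128⌋ = ⌊122/128⌋ − ⌊61/128⌋ = 0 − 0 = 0
n=2: ⌊(3·61)/128⌋ − ⌊(2·61)/128⌋ = ⌊183/128⌋ − ⌊122/128⌋ = 1 − 0 = 1
n=3: ⌊(4·61)/128⌋ − ⌊(3·61)/128⌋ = ⌊244/128⌋ − ⌊183/128⌋ = 1 − 1 = 0
n=4: ⌊(5·61)/128⌋ − ⌊(4·61)/128⌋ = ⌊305/128⌋ − ⌊244/128⌋ = 2 − 1 = 1
n=5: ⌊(6·61)/128⌋ − ⌊(5·61)/128⌋ = ⌊366/128⌋ − ⌊305/128⌋ = 2 − 2 = 0
n=6: ⌊(7·61)/128⌋ − ⌊(6·61)/128⌋ = ⌊427/128⌋ − ⌊366/128⌋ = 3 − 2 = 1
n=7: ⌊(8·61)/128⌋ − ⌊(7·61)/128⌋ = ⌊488/128⌋ − ⌊427/128⌋ = 3 − 3 = 0
n=8: ⌊(9·61)/128⌋ − ⌊(8·61)/128⌋ = ⌊549/128⌋ − ⌊488/128⌋ = 4 − 3 = 1
n=9: ⌊(10·61)/128⌋ − ⌊(9·61)/128⌋ = ⌊610/128⌋ − ⌊549/128⌋ = 4 − 4 = 0
n=10: ⌊(11·61)/128⌋ − ⌊(10·61)/128⌋ = ⌊671/128⌋ − ⌊610/128⌋ = 5 − 4 = 1
n=11: ⌊(12·61)/128⌋ − ⌊(11·61)/128⌋ = ⌊732/128⌋ − ⌊671/128⌋ = 5 − 5 = 0
n=12: ⌊(13·61)/128⌋ − ⌊(12·61)/128⌋ = ⌊793/128⌋ − ⌊732/128⌋ = 6 − 5 = 1
n=13: ⌊(14·61)/128⌋ − ⌊(13·61)/128⌋ = ⌊854/128⌋ − ⌊793/128⌋ = 6 − 6 = 0
n=14: ⌊(15·61)/128⌋ − ⌊(14·61)/128⌋ = ⌊915/128⌋ − ⌊854/128⌋ = 7 − 6 = 1
n=15: ⌊(16·61)/128⌋ − ⌊(15·61)/128⌋ = ⌊976/128⌋ − ⌊915/128⌋ = 7 − 7 = 0
n=16: ⌊(17·61)/128⌋ − ⌊(16·61)/128⌋ = ⌊1037/128⌋ − ⌊976/128⌋ = 8 − 7 = 1
n=17: ⌊(18·61)/128⌋ − ⌊(17·61)/128⌋ = ⌊1098/128⌋ − ⌊1037/128⌋ = 8 − 8 = 0
n=18: ⌊(19·61)/128⌋ − ⌊(18·61)/128⌋ = ⌊1159/128⌋ − ⌊1098/128⌋ = 9 − 8 = 1
n=19: ⌊(20·61)/128⌋ − ⌊(19·61)/128⌋ = ⌊1220/128⌋ − ⌊1159/128⌋ = 9 − 9 = 0
n=20: ⌊(21·61)/128⌋ − ⌊(20·61)/128⌋ = ⌊1281/128⌋ − ⌊1220/128⌋ = 10 − 9 = 1
n=21: ⌊(22·61)/128⌋ − ⌊(21·61)/128⌋ = ⌊1342/128⌋ − ⌊1281/128⌋ = 10 − 10 = 0
n=22: ⌊(23·61)/128⌋ − ⌊(22·61)/128⌋ = ⌊1403/128⌋ − ⌊1342/128⌋ = 10 − 10 = 0
n=23: ⌊(24·61)/128⌋ − ⌊(23·61)/128⌋ = ⌊1464/128⌋ − ⌊1403/128⌋ = 11 − 10 = 1
n=24: ⌊(25·61)/128⌋ − ⌊(24·61)/128⌋ = ⌊1525/128⌋ − ⌊1464/128⌋ = 11 − 11 = 0
n=25: ⌊(26·61)/128⌋ − ⌊(25·61)/128⌋ = ⌊1586/128⌋ − ⌊1525/128⌋ = 12 − 11 = 1
n=26: ⌊(27·61)/128⌋ − ⌊(26·61)/128⌋ = ⌊1647/128⌋ − ⌊1586/128⌋ = 12 − 12 = 0
n=27: ⌊(28·61)/128⌋ − ⌊(27·61)/128⌋ = ⌊1708/128⌋ − ⌊1647/128⌋ = 13 − 12 = 1
n=28: ⌊(29·61)/128⌋ − ⌊(28·61)/128⌋ = ⌊1769/128⌋ − ⌊1708/128⌋ = 13 − 13 = 0
n=29: ⌊(30·61)/128⌋ − ⌊(29·61)/128⌋ = ⌊1830/128⌋ − ⌊1769/128⌋ = 14 − 13 = 1
n=30: ⌊(31·61)/128⌋ − ⌊(30·61)/128⌋ = ⌊1891/128⌋ − ⌊1830/128⌋ = 14 − 14 = 0
n=31: ⌊(32·61)/128⌋ − ⌊(31·61)/128⌋ = ⌊1952/128⌋ − ⌊1891/128⌋ = 15 − 14 = 1
n=32: ⌊(33·61)/128⌋ − ⌊(32·61)/128⌋ = ⌊2013/128⌋ − ⌊1952/128⌋ = 15 − 15 = 0
n=33: ⌊(34·61)/128⌋ − ⌊(33·61)/128⌋ = ⌊2074/128⌋ − ⌊2013/128⌋ = 16 − 15 = 1
n=34: ⌊(35·61)/128⌋ − ⌊(34·61)/128⌋ = ⌊2135/128⌋ − ⌊2074/128⌋ = 16 − 16 = 0
n=35: ⌊(36·61)/128⌋ − ⌊(35·61)/128⌋ = ⌊2196/128⌋ − ⌊2135/128⌋ = 17 − 16 = 1
n=36: ⌊(37·61)/128⌋ − ⌊(36·61)/128⌋ = ⌊2257/128⌋ − ⌊2196/128⌋ = 17 − 17 = 0
n=37: ⌊(38·61)/128⌋ − ⌊(37·61)/128⌋ = ⌊2318/128⌋ − ⌊2257/128⌋ = 18 − 17 = 1
n=38: ⌊(39·61)/128⌋ − ⌊(38·61)/128⌋ = ⌊2379/128⌋ − ⌊2318/128⌋ = 18 − 18 = 0
n=39: ⌊(40·61)/128⌋ − ⌊(39·61)/128⌋ = ⌊2440/128⌋ − ⌊2379/128⌋ = 19 − 18 = 1
n=40: ⌊(41·61)/128⌋ − ⌊(40·61)/128⌋ = ⌊2501/128⌋ − ⌊2440/128⌋ = 19 − 19 = 0
n=41: ⌊(42·61)/128⌋ − ⌊(41·61)/128⌋ = ⌊2562/128⌋ − ⌊2501/128⌋ = 20 − 19 = 1
n=42: ⌊(43·61)/128⌋ − ⌊(42·61)/128⌋ = ⌊2623/128⌋ − ⌊2562/128⌋ = 20 − 20 = 0
n=43: ⌊(44·61)/128⌋ − ⌊(43·61)/128⌋ = ⌊2684/128⌋ − ⌊2623/128⌋ = 20 − 20 = 0
n=44: ⌊(45·61)/128⌋ − ⌊(44·61)/128⌋ = ⌊2745/128⌋ − ⌊2684/128⌋ = 21 − 20 = 1
n=45: ⌊(46·61)/128⌋ − ⌊(45·61)/128⌋ = ⌊2806/128⌋ − ⌊2745/128⌋ = 21 − 21 = 0
n=46: ⌊(47·61)/128⌋ − ⌊(46·61)/128⌋ = ⌊2867/128⌋ − ⌊2806/128⌋ = 22 − 21 = 1
n=47: ⌊(48·61)/128⌋ − ⌊(47·61)/128⌋ = ⌊2928/128⌋ − ⌊2867/128⌋ = 22 − 22 = 0
n=48: ⌊(49·61)/128⌋ − ⌊(48·61)/128⌋ = ⌊2989/128⌋ − ⌊2928/128⌋ = 23 − 22 = 1
n=49: ⌊(50·61)/128⌋ − ⌊(49·61)/128⌋ = ⌊3050/128⌋ − ⌊2989/128⌋ = 23 − 23 = 0
n=50: ⌊(51·61)/128⌋ − ⌊(50·61)/128⌋ = ⌊3111/128⌋ − ⌊3050/128⌋ = 24 − 23 = 1
n=51: ⌊(52·61)/128⌋ − ⌊(51·61)/128⌋ = ⌊3172/128⌋ − ⌊3111/128⌋ = 24 − 24 = 0
n=52: ⌊(53·61)/128⌋ − ⌊(52·61)/128⌋ = ⌊3233/128⌋ − ⌊3172/128⌋ = 25 − 24 = 1
n=53: ⌊(54·61)/128⌋ − ⌊(53·61)/128⌋ = ⌊3294/128⌋ − ⌊3233/128⌋ = 25 − 25 = 0
n=54: ⌊(55·61)/128⌋ − ⌊(54·61)/128⌋ = ⌊3355/128⌋ − ⌊3294/128⌋ = 26 − 25 = 1
n=55: ⌊(56·61)/128⌋ − ⌊(55·61)/128⌋ = ⌊3416/128⌋ − ⌊3355/128⌋ = 26 − 26 = 0
n=56: ⌊(57·61)/128⌋ − ⌊(56·61)/128⌋ = ⌊3477/128⌋ − ⌊3416/128⌋ = 27 − 26 = 1
n=57: ⌊(58·61)/128⌋ − ⌊(57·61)/128⌋ = ⌊3538/128⌋ − ⌊3477/128⌋ = 27 − 27 = 0
n=58: ⌊(59·61)/128⌋ − ⌊(58·61)/128⌋ = ⌊3599/128⌋ − ⌊3538/128⌋ = 28 − 27 = 1
n=59: ⌊(60·61)/128⌋ − ⌊(59·61)/128⌋ = ⌊3660/128⌋ − ⌊3599/128⌋ = 28 − 28 = 0
n=60: ⌊(61·61)/128⌋ − ⌊(60·61)/128⌋ = ⌊3721/128⌋ − ⌊3660/128⌋ = 29 − 28 = 1
n=61: ⌊(62·61)/128⌋ − ⌊(61·61)/128⌋ = ⌊3782/128⌋ − ⌊3721/128⌋ = 29 − 29 = 0
n=62: ⌊(63·61)/128⌋ − ⌊(62·61)/128⌋ = ⌊3843/128⌋ − ⌊3782/128⌋ = 30 − 29 = 1
n=63: ⌊(64·61)/128⌋ − ⌊(63·61)/128⌋ = ⌊3904/128⌋ − ⌊3843/128⌋ = 30 − 30 = 0
n=64: ⌊(65·61)/128⌋ − ⌊(64·61)/128⌋ = ⌊3965/128⌋ − ⌊3904/128⌋ = 30 − 30 = 0

00101010101010101010100101010101010101010100101010101010101010100


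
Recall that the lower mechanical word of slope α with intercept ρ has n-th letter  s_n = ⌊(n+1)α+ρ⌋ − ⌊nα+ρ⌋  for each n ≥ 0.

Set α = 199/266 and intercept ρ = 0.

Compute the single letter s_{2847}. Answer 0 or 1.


(n+1)α + ρ = (2848·199) / 266 = 566752/266
nα + ρ     = (2847·199) / 266 = 566553/266
⌊566752/266⌋ = 2130,  ⌊566553/266⌋ = 2129
s_{2847} = 2130 − 2129 = 1

1


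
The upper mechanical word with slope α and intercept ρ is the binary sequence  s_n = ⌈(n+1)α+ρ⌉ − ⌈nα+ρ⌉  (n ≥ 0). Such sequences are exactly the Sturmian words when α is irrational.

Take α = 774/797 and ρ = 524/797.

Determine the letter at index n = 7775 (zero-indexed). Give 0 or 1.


(n+1)α + ρ = (7776·774 + 524) / 797 = 6019148/797
nα + ρ     = (7775·774 + 524) / 797 = 6018374/797
⌈6019148/797⌉ = 7553,  ⌈6018374/797⌉ = 7552
s_{7775} = 7553 − 7552 = 1

1


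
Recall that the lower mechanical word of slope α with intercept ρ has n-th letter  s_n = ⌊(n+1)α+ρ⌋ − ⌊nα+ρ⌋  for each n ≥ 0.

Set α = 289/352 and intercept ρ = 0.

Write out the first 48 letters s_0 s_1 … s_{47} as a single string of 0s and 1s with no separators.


011110111110111101111101111011111011111011110111

n=0: ⌊(1·289)/352⌋ − ⌊(0·289)/352⌋ = ⌊289/352⌋ − ⌊0/352⌋ = 0 − 0 = 0
n=1: ⌊(2·289)/352⌋ − ⌊(1·289)/352⌋ = ⌊578/352⌋ − ⌊289/352⌋ = 1 − 0 = 1
n=2: ⌊(3·289)/352⌋ − ⌊(2·289)/352⌋ = ⌊867/352⌋ − ⌊578/352⌋ = 2 − 1 = 1
n=3: ⌊(4·289)/352⌋ − ⌊(3·289)/352⌋ = ⌊1156/352⌋ − ⌊867/352⌋ = 3 − 2 = 1
n=4: ⌊(5·289)/352⌋ − ⌊(4·289)/352⌋ = ⌊1445/352⌋ − ⌊1156/352⌋ = 4 − 3 = 1
n=5: ⌊(6·289)/352⌋ − ⌊(5·289)/352⌋ = ⌊1734/352⌋ − ⌊1445/352⌋ = 4 − 4 = 0
n=6: ⌊(7·289)/352⌋ − ⌊(6·289)/352⌋ = ⌊2023/352⌋ − ⌊1734/352⌋ = 5 − 4 = 1
n=7: ⌊(8·289)/352⌋ − ⌊(7·289)/352⌋ = ⌊2312/352⌋ − ⌊2023/352⌋ = 6 − 5 = 1
n=8: ⌊(9·289)/352⌋ − ⌊(8·289)/352⌋ = ⌊2601/352⌋ − ⌊2312/352⌋ = 7 − 6 = 1
n=9: ⌊(10·289)/352⌋ − ⌊(9·289)/352⌋ = ⌊2890/352⌋ − ⌊2601/352⌋ = 8 − 7 = 1
n=10: ⌊(11·289)/352⌋ − ⌊(10·289)/352⌋ = ⌊3179/352⌋ − ⌊2890/352⌋ = 9 − 8 = 1
n=11: ⌊(12·289)/352⌋ − ⌊(11·289)/352⌋ = ⌊3468/352⌋ − ⌊3179/352⌋ = 9 − 9 = 0
n=12: ⌊(13·289)/352⌋ − ⌊(12·289)/352⌋ = ⌊3757/352⌋ − ⌊3468/352⌋ = 10 − 9 = 1
n=13: ⌊(14·289)/352⌋ − ⌊(13·289)/352⌋ = ⌊4046/352⌋ − ⌊3757/352⌋ = 11 − 10 = 1
n=14: ⌊(15·289)/352⌋ − ⌊(14·289)/352⌋ = ⌊4335/352⌋ − ⌊4046/352⌋ = 12 − 11 = 1
n=15: ⌊(16·289)/352⌋ − ⌊(15·289)/352⌋ = ⌊4624/352⌋ − ⌊4335/352⌋ = 13 − 12 = 1
n=16: ⌊(17·289)/352⌋ − ⌊(16·289)/352⌋ = ⌊4913/352⌋ − ⌊4624/352⌋ = 13 − 13 = 0
n=17: ⌊(18·289)/352⌋ − ⌊(17·289)/352⌋ = ⌊5202/352⌋ − ⌊4913/352⌋ = 14 − 13 = 1
n=18: ⌊(19·289)/352⌋ − ⌊(18·289)/352⌋ = ⌊5491/352⌋ − ⌊5202/352⌋ = 15 − 14 = 1
n=19: ⌊(20·289)/352⌋ − ⌊(19·289)/352⌋ = ⌊5780/352⌋ − ⌊5491/352⌋ = 16 − 15 = 1
n=20: ⌊(21·289)/352⌋ − ⌊(20·289)/352⌋ = ⌊6069/352⌋ − ⌊5780/352⌋ = 17 − 16 = 1
n=21: ⌊(22·289)/352⌋ − ⌊(21·289)/352⌋ = ⌊6358/352⌋ − ⌊6069/352⌋ = 18 − 17 = 1
n=22: ⌊(23·289)/352⌋ − ⌊(22·289)/352⌋ = ⌊6647/352⌋ − ⌊6358/352⌋ = 18 − 18 = 0
n=23: ⌊(24·289)/352⌋ − ⌊(23·289)/352⌋ = ⌊6936/352⌋ − ⌊6647/352⌋ = 19 − 18 = 1
n=24: ⌊(25·289)/352⌋ − ⌊(24·289)/352⌋ = ⌊7225/352⌋ − ⌊6936/352⌋ = 20 − 19 = 1
n=25: ⌊(26·289)/352⌋ − ⌊(25·289)/352⌋ = ⌊7514/352⌋ − ⌊7225/352⌋ = 21 − 20 = 1
n=26: ⌊(27·289)/352⌋ − ⌊(26·289)/352⌋ = ⌊7803/352⌋ − ⌊7514/352⌋ = 22 − 21 = 1
n=27: ⌊(28·289)/352⌋ − ⌊(27·289)/352⌋ = ⌊8092/352⌋ − ⌊7803/352⌋ = 22 − 22 = 0
n=28: ⌊(29·289)/352⌋ − ⌊(28·289)/352⌋ = ⌊8381/352⌋ − ⌊8092/352⌋ = 23 − 22 = 1
n=29: ⌊(30·289)/352⌋ − ⌊(29·289)/352⌋ = ⌊8670/352⌋ − ⌊8381/352⌋ = 24 − 23 = 1
n=30: ⌊(31·289)/352⌋ − ⌊(30·289)/352⌋ = ⌊8959/352⌋ − ⌊8670/352⌋ = 25 − 24 = 1
n=31: ⌊(32·289)/352⌋ − ⌊(31·289)/352⌋ = ⌊9248/352⌋ − ⌊8959/352⌋ = 26 − 25 = 1
n=32: ⌊(33·289)/352⌋ − ⌊(32·289)/352⌋ = ⌊9537/352⌋ − ⌊9248/352⌋ = 27 − 26 = 1
n=33: ⌊(34·289)/352⌋ − ⌊(33·289)/352⌋ = ⌊9826/352⌋ − ⌊9537/352⌋ = 27 − 27 = 0
n=34: ⌊(35·289)/352⌋ − ⌊(34·289)/352⌋ = ⌊10115/352⌋ − ⌊9826/352⌋ = 28 − 27 = 1
n=35: ⌊(36·289)/352⌋ − ⌊(35·289)/352⌋ = ⌊10404/352⌋ − ⌊10115/352⌋ = 29 − 28 = 1
n=36: ⌊(37·289)/352⌋ − ⌊(36·289)/352⌋ = ⌊10693/352⌋ − ⌊10404/352⌋ = 30 − 29 = 1
n=37: ⌊(38·289)/352⌋ − ⌊(37·289)/352⌋ = ⌊10982/352⌋ − ⌊10693/352⌋ = 31 − 30 = 1
n=38: ⌊(39·289)/352⌋ − ⌊(38·289)/352⌋ = ⌊11271/352⌋ − ⌊10982/352⌋ = 32 − 31 = 1
n=39: ⌊(40·289)/352⌋ − ⌊(39·289)/352⌋ = ⌊11560/352⌋ − ⌊11271/352⌋ = 32 − 32 = 0
n=40: ⌊(41·289)/352⌋ − ⌊(40·289)/352⌋ = ⌊11849/352⌋ − ⌊11560/352⌋ = 33 − 32 = 1
n=41: ⌊(42·289)/352⌋ − ⌊(41·289)/352⌋ = ⌊12138/352⌋ − ⌊11849/352⌋ = 34 − 33 = 1
n=42: ⌊(43·289)/352⌋ − ⌊(42·289)/352⌋ = ⌊12427/352⌋ − ⌊12138/352⌋ = 35 − 34 = 1
n=43: ⌊(44·289)/352⌋ − ⌊(43·289)/352⌋ = ⌊12716/352⌋ − ⌊12427/352⌋ = 36 − 35 = 1
n=44: ⌊(45·289)/352⌋ − ⌊(44·289)/352⌋ = ⌊13005/352⌋ − ⌊12716/352⌋ = 36 − 36 = 0
n=45: ⌊(46·289)/352⌋ − ⌊(45·289)/352⌋ = ⌊13294/352⌋ − ⌊13005/352⌋ = 37 − 36 = 1
n=46: ⌊(47·289)/352⌋ − ⌊(46·289)/352⌋ = ⌊13583/352⌋ − ⌊13294/352⌋ = 38 − 37 = 1
n=47: ⌊(48·289)/352⌋ − ⌊(47·289)/352⌋ = ⌊13872/352⌋ − ⌊13583/352⌋ = 39 − 38 = 1


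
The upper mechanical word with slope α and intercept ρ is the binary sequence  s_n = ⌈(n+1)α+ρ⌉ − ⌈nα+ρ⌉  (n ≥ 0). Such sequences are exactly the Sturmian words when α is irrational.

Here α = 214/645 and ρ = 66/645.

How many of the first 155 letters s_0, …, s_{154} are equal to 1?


#1s = Σ_{n=0}^{154} s_n = Σ_{n=0}^{154} (⌈(n+1)α+ρ⌉ − ⌈nα+ρ⌉)
the sum telescopes: every ⌈nα+ρ⌉ with 0 < n < 155 appears once with + and once with −, leaving ⌈155α+ρ⌉ − ⌈0·α+ρ⌉
155α + ρ = (155·214 + 66) / 645 = 33236/645
ρ = 66/645
⌈33236/645⌉ = 52,  ⌈66/645⌉ = 1
#1s = 52 − 1 = 51

51


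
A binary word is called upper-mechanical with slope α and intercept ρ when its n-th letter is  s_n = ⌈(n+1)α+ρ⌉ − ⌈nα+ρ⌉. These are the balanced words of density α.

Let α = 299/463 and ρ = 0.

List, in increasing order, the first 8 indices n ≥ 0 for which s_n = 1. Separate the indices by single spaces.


0 1 3 4 6 7 9 10

n=0: ⌈299/463⌉−⌈0/463⌉ = 1−0 = 1  ← one
n=1: ⌈598/463⌉−⌈299/463⌉ = 2−1 = 1  ← one
n=2: ⌈897/463⌉−⌈598/463⌉ = 2−2 = 0
n=3: ⌈1196/463⌉−⌈897/463⌉ = 3−2 = 1  ← one
n=4: ⌈1495/463⌉−⌈1196/463⌉ = 4−3 = 1  ← one
n=5: ⌈1794/463⌉−⌈1495/463⌉ = 4−4 = 0
n=6: ⌈2093/463⌉−⌈1794/463⌉ = 5−4 = 1  ← one
n=7: ⌈2392/463⌉−⌈2093/463⌉ = 6−5 = 1  ← one
n=8: ⌈2691/463⌉−⌈2392/463⌉ = 6−6 = 0
n=9: ⌈2990/463⌉−⌈2691/463⌉ = 7−6 = 1  ← one
n=10: ⌈3289/463⌉−⌈2990/463⌉ = 8−7 = 1  ← one
positions of the first 8 ones: 0 1 3 4 6 7 9 10


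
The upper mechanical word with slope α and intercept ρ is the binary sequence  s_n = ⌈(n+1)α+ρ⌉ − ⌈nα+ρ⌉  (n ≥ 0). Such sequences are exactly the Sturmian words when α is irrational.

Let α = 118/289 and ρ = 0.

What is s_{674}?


0

(n+1)α + ρ = (675·118) / 289 = 79650/289
nα + ρ     = (674·118) / 289 = 79532/289
⌈79650/289⌉ = 276,  ⌈79532/289⌉ = 276
s_{674} = 276 − 276 = 0


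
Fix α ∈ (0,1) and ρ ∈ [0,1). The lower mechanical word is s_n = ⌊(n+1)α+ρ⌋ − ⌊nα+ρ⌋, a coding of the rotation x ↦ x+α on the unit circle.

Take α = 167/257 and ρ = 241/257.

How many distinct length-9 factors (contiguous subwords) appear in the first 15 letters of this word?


3

t_n = ⌊(n·167+241)/257⌋ for n = 0 … 15:
  n=0…9: ⌊241/257⌋=0 ⌊408/257⌋=1 ⌊575/257⌋=2 ⌊742/257⌋=2 ⌊909/257⌋=3 ⌊1076/257⌋=4 ⌊1243/257⌋=4 ⌊1410/257⌋=5 ⌊1577/257⌋=6 ⌊1744/257⌋=6
  n=10…15: ⌊1911/257⌋=7 ⌊2078/257⌋=8 ⌊2245/257⌋=8 ⌊2412/257⌋=9 ⌊2579/257⌋=10 ⌊2746/257⌋=10
s_n = t_(n+1) − t_n for n = 0 … 14 gives
prefix = 110110110110110
slide a length-9 window over [0..8] … [6..14] (7 windows); first occurrence of each distinct factor:
  [  0..  8] 110110110
  [  1..  9] 101101101
  [  2.. 10] 011011011
  (the other 4 windows repeat one of these)
distinct factors: {011011011, 101101101, 110110110}
count = 3  (Sturmian bound for length 9 is 10)


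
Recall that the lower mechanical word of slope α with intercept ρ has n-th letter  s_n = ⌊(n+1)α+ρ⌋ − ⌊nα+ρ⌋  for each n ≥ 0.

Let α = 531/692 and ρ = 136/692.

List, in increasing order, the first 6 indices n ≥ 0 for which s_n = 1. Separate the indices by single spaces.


n=0: ⌊667/692⌋−⌊136/692⌋ = 0−0 = 0
n=1: ⌊1198/692⌋−⌊667/692⌋ = 1−0 = 1  ← one
n=2: ⌊1729/692⌋−⌊1198/692⌋ = 2−1 = 1  ← one
n=3: ⌊2260/692⌋−⌊1729/692⌋ = 3−2 = 1  ← one
n=4: ⌊2791/692⌋−⌊2260/692⌋ = 4−3 = 1  ← one
n=5: ⌊3322/692⌋−⌊2791/692⌋ = 4−4 = 0
n=6: ⌊3853/692⌋−⌊3322/692⌋ = 5−4 = 1  ← one
n=7: ⌊4384/692⌋−⌊3853/692⌋ = 6−5 = 1  ← one
positions of the first 6 ones: 1 2 3 4 6 7

1 2 3 4 6 7


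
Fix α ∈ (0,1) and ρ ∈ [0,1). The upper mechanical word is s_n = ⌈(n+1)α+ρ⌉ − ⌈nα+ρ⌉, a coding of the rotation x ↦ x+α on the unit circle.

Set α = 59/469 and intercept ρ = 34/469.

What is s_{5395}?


0

(n+1)α + ρ = (5396·59 + 34) / 469 = 318398/469
nα + ρ     = (5395·59 + 34) / 469 = 318339/469
⌈318398/469⌉ = 679,  ⌈318339/469⌉ = 679
s_{5395} = 679 − 679 = 0


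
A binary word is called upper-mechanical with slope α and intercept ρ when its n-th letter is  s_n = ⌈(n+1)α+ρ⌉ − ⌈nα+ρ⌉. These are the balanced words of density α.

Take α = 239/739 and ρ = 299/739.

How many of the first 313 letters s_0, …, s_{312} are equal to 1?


#1s = Σ_{n=0}^{312} s_n = Σ_{n=0}^{312} (⌈(n+1)α+ρ⌉ − ⌈nα+ρ⌉)
the sum telescopes: every ⌈nα+ρ⌉ with 0 < n < 313 appears once with + and once with −, leaving ⌈313α+ρ⌉ − ⌈0·α+ρ⌉
313α + ρ = (313·239 + 299) / 739 = 75106/739
ρ = 299/739
⌈75106/739⌉ = 102,  ⌈299/739⌉ = 1
#1s = 102 − 1 = 101

101


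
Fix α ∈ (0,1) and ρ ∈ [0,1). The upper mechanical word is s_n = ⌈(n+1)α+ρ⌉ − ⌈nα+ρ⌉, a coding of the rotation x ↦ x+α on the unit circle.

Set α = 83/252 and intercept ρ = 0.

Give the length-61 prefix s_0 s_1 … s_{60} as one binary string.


n=0: ⌈(1·83)/252⌉ − ⌈(0·83)/252⌉ = ⌈83/252⌉ − ⌈0/252⌉ = 1 − 0 = 1
n=1: ⌈(2·83)/252⌉ − ⌈(1·83)/252⌉ = ⌈166/252⌉ − ⌈83/252⌉ = 1 − 1 = 0
n=2: ⌈(3·83)/252⌉ − ⌈(2·83)/252⌉ = ⌈249/252⌉ − ⌈166/252⌉ = 1 − 1 = 0
n=3: ⌈(4·83)/252⌉ − ⌈(3·83)/252⌉ = ⌈332/252⌉ − ⌈249/252⌉ = 2 − 1 = 1
n=4: ⌈(5·83)/252⌉ − ⌈(4·83)/252⌉ = ⌈415/252⌉ − ⌈332/252⌉ = 2 − 2 = 0
n=5: ⌈(6·83)/252⌉ − ⌈(5·83)/252⌉ = ⌈498/252⌉ − ⌈415/252⌉ = 2 − 2 = 0
n=6: ⌈(7·83)/252⌉ − ⌈(6·83)/252⌉ = ⌈581/252⌉ − ⌈498/252⌉ = 3 − 2 = 1
n=7: ⌈(8·83)/252⌉ − ⌈(7·83)/252⌉ = ⌈664/252⌉ − ⌈581/252⌉ = 3 − 3 = 0
n=8: ⌈(9·83)/252⌉ − ⌈(8·83)/252⌉ = ⌈747/252⌉ − ⌈664/252⌉ = 3 − 3 = 0
n=9: ⌈(10·83)/252⌉ − ⌈(9·83)/252⌉ = ⌈830/252⌉ − ⌈747/252⌉ = 4 − 3 = 1
n=10: ⌈(11·83)/252⌉ − ⌈(10·83)/252⌉ = ⌈913/252⌉ − ⌈830/252⌉ = 4 − 4 = 0
n=11: ⌈(12·83)/252⌉ − ⌈(11·83)/252⌉ = ⌈996/252⌉ − ⌈913/252⌉ = 4 − 4 = 0
n=12: ⌈(13·83)/252⌉ − ⌈(12·83)/252⌉ = ⌈1079/252⌉ − ⌈996/252⌉ = 5 − 4 = 1
n=13: ⌈(14·83)/252⌉ − ⌈(13·83)/252⌉ = ⌈1162/252⌉ − ⌈1079/252⌉ = 5 − 5 = 0
n=14: ⌈(15·83)/252⌉ − ⌈(14·83)/252⌉ = ⌈1245/252⌉ − ⌈1162/252⌉ = 5 − 5 = 0
n=15: ⌈(16·83)/252⌉ − ⌈(15·83)/252⌉ = ⌈1328/252⌉ − ⌈1245/252⌉ = 6 − 5 = 1
n=16: ⌈(17·83)/252⌉ − ⌈(16·83)/252⌉ = ⌈1411/252⌉ − ⌈1328/252⌉ = 6 − 6 = 0
n=17: ⌈(18·83)/252⌉ − ⌈(17·83)/252⌉ = ⌈1494/252⌉ − ⌈1411/252⌉ = 6 − 6 = 0
n=18: ⌈(19·83)/252⌉ − ⌈(18·83)/252⌉ = ⌈1577/252⌉ − ⌈1494/252⌉ = 7 − 6 = 1
n=19: ⌈(20·83)/252⌉ − ⌈(19·83)/252⌉ = ⌈1660/252⌉ − ⌈1577/252⌉ = 7 − 7 = 0
n=20: ⌈(21·83)/252⌉ − ⌈(20·83)/252⌉ = ⌈1743/252⌉ − ⌈1660/252⌉ = 7 − 7 = 0
n=21: ⌈(22·83)/252⌉ − ⌈(21·83)/252⌉ = ⌈1826/252⌉ − ⌈1743/252⌉ = 8 − 7 = 1
n=22: ⌈(23·83)/252⌉ − ⌈(22·83)/252⌉ = ⌈1909/252⌉ − ⌈1826/252⌉ = 8 − 8 = 0
n=23: ⌈(24·83)/252⌉ − ⌈(23·83)/252⌉ = ⌈1992/252⌉ − ⌈1909/252⌉ = 8 − 8 = 0
n=24: ⌈(25·83)/252⌉ − ⌈(24·83)/252⌉ = ⌈2075/252⌉ − ⌈1992/252⌉ = 9 − 8 = 1
n=25: ⌈(26·83)/252⌉ − ⌈(25·83)/252⌉ = ⌈2158/252⌉ − ⌈2075/252⌉ = 9 − 9 = 0
n=26: ⌈(27·83)/252⌉ − ⌈(26·83)/252⌉ = ⌈2241/252⌉ − ⌈2158/252⌉ = 9 − 9 = 0
n=27: ⌈(28·83)/252⌉ − ⌈(27·83)/252⌉ = ⌈2324/252⌉ − ⌈2241/252⌉ = 10 − 9 = 1
n=28: ⌈(29·83)/252⌉ − ⌈(28·83)/252⌉ = ⌈2407/252⌉ − ⌈2324/252⌉ = 10 − 10 = 0
n=29: ⌈(30·83)/252⌉ − ⌈(29·83)/252⌉ = ⌈2490/252⌉ − ⌈2407/252⌉ = 10 − 10 = 0
n=30: ⌈(31·83)/252⌉ − ⌈(30·83)/252⌉ = ⌈2573/252⌉ − ⌈2490/252⌉ = 11 − 10 = 1
n=31: ⌈(32·83)/252⌉ − ⌈(31·83)/252⌉ = ⌈2656/252⌉ − ⌈2573/252⌉ = 11 − 11 = 0
n=32: ⌈(33·83)/252⌉ − ⌈(32·83)/252⌉ = ⌈2739/252⌉ − ⌈2656/252⌉ = 11 − 11 = 0
n=33: ⌈(34·83)/252⌉ − ⌈(33·83)/252⌉ = ⌈2822/252⌉ − ⌈2739/252⌉ = 12 − 11 = 1
n=34: ⌈(35·83)/252⌉ − ⌈(34·83)/252⌉ = ⌈2905/252⌉ − ⌈2822/252⌉ = 12 − 12 = 0
n=35: ⌈(36·83)/252⌉ − ⌈(35·83)/252⌉ = ⌈2988/252⌉ − ⌈2905/252⌉ = 12 − 12 = 0
n=36: ⌈(37·83)/252⌉ − ⌈(36·83)/252⌉ = ⌈3071/252⌉ − ⌈2988/252⌉ = 13 − 12 = 1
n=37: ⌈(38·83)/252⌉ − ⌈(37·83)/252⌉ = ⌈3154/252⌉ − ⌈3071/252⌉ = 13 − 13 = 0
n=38: ⌈(39·83)/252⌉ − ⌈(38·83)/252⌉ = ⌈3237/252⌉ − ⌈3154/252⌉ = 13 − 13 = 0
n=39: ⌈(40·83)/252⌉ − ⌈(39·83)/252⌉ = ⌈3320/252⌉ − ⌈3237/252⌉ = 14 − 13 = 1
n=40: ⌈(41·83)/252⌉ − ⌈(40·83)/252⌉ = ⌈3403/252⌉ − ⌈3320/252⌉ = 14 − 14 = 0
n=41: ⌈(42·83)/252⌉ − ⌈(41·83)/252⌉ = ⌈3486/252⌉ − ⌈3403/252⌉ = 14 − 14 = 0
n=42: ⌈(43·83)/252⌉ − ⌈(42·83)/252⌉ = ⌈3569/252⌉ − ⌈3486/252⌉ = 15 − 14 = 1
n=43: ⌈(44·83)/252⌉ − ⌈(43·83)/252⌉ = ⌈3652/252⌉ − ⌈3569/252⌉ = 15 − 15 = 0
n=44: ⌈(45·83)/252⌉ − ⌈(44·83)/252⌉ = ⌈3735/252⌉ − ⌈3652/252⌉ = 15 − 15 = 0
n=45: ⌈(46·83)/252⌉ − ⌈(45·83)/252⌉ = ⌈3818/252⌉ − ⌈3735/252⌉ = 16 − 15 = 1
n=46: ⌈(47·83)/252⌉ − ⌈(46·83)/252⌉ = ⌈3901/252⌉ − ⌈3818/252⌉ = 16 − 16 = 0
n=47: ⌈(48·83)/252⌉ − ⌈(47·83)/252⌉ = ⌈3984/252⌉ − ⌈3901/252⌉ = 16 − 16 = 0
n=48: ⌈(49·83)/252⌉ − ⌈(48·83)/252⌉ = ⌈4067/252⌉ − ⌈3984/252⌉ = 17 − 16 = 1
n=49: ⌈(50·83)/252⌉ − ⌈(49·83)/252⌉ = ⌈4150/252⌉ − ⌈4067/252⌉ = 17 − 17 = 0
n=50: ⌈(51·83)/252⌉ − ⌈(50·83)/252⌉ = ⌈4233/252⌉ − ⌈4150/252⌉ = 17 − 17 = 0
n=51: ⌈(52·83)/252⌉ − ⌈(51·83)/252⌉ = ⌈4316/252⌉ − ⌈4233/252⌉ = 18 − 17 = 1
n=52: ⌈(53·83)/252⌉ − ⌈(52·83)/252⌉ = ⌈4399/252⌉ − ⌈4316/252⌉ = 18 − 18 = 0
n=53: ⌈(54·83)/252⌉ − ⌈(53·83)/252⌉ = ⌈4482/252⌉ − ⌈4399/252⌉ = 18 − 18 = 0
n=54: ⌈(55·83)/252⌉ − ⌈(54·83)/252⌉ = ⌈4565/252⌉ − ⌈4482/252⌉ = 19 − 18 = 1
n=55: ⌈(56·83)/252⌉ − ⌈(55·83)/252⌉ = ⌈4648/252⌉ − ⌈4565/252⌉ = 19 − 19 = 0
n=56: ⌈(57·83)/252⌉ − ⌈(56·83)/252⌉ = ⌈4731/252⌉ − ⌈4648/252⌉ = 19 − 19 = 0
n=57: ⌈(58·83)/252⌉ − ⌈(57·83)/252⌉ = ⌈4814/252⌉ − ⌈4731/252⌉ = 20 − 19 = 1
n=58: ⌈(59·83)/252⌉ − ⌈(58·83)/252⌉ = ⌈4897/252⌉ − ⌈4814/252⌉ = 20 − 20 = 0
n=59: ⌈(60·83)/252⌉ − ⌈(59·83)/252⌉ = ⌈4980/252⌉ − ⌈4897/252⌉ = 20 − 20 = 0
n=60: ⌈(61·83)/252⌉ − ⌈(60·83)/252⌉ = ⌈5063/252⌉ − ⌈4980/252⌉ = 21 − 20 = 1

1001001001001001001001001001001001001001001001001001001001001


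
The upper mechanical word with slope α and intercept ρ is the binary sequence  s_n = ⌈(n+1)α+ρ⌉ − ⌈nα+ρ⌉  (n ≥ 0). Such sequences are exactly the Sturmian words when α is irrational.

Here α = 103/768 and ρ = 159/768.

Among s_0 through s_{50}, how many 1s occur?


7

#1s = Σ_{n=0}^{50} s_n = Σ_{n=0}^{50} (⌈(n+1)α+ρ⌉ − ⌈nα+ρ⌉)
the sum telescopes: every ⌈nα+ρ⌉ with 0 < n < 51 appears once with + and once with −, leaving ⌈51α+ρ⌉ − ⌈0·α+ρ⌉
51α + ρ = (51·103 + 159) / 768 = 5412/768
ρ = 159/768
⌈5412/768⌉ = 8,  ⌈159/768⌉ = 1
#1s = 8 − 1 = 7


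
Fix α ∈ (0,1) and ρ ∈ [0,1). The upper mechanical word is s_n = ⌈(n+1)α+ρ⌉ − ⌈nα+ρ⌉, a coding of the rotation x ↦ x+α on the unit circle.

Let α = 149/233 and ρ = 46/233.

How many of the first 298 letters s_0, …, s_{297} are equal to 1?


190

#1s = Σ_{n=0}^{297} s_n = Σ_{n=0}^{297} (⌈(n+1)α+ρ⌉ − ⌈nα+ρ⌉)
the sum telescopes: every ⌈nα+ρ⌉ with 0 < n < 298 appears once with + and once with −, leaving ⌈298α+ρ⌉ − ⌈0·α+ρ⌉
298α + ρ = (298·149 + 46) / 233 = 44448/233
ρ = 46/233
⌈44448/233⌉ = 191,  ⌈46/233⌉ = 1
#1s = 191 − 1 = 190


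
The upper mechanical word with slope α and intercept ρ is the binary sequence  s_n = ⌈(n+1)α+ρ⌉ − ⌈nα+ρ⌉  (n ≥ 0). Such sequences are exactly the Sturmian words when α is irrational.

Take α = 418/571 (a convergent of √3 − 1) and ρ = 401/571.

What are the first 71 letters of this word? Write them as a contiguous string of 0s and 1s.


11011101110110111011101110110111011101101110111011101101110111011101101

n=0: ⌈(1·418+401)/571⌉ − ⌈(0·418+401)/571⌉ = ⌈819/571⌉ − ⌈401/571⌉ = 2 − 1 = 1
n=1: ⌈(2·418+401)/571⌉ − ⌈(1·418+401)/571⌉ = ⌈1237/571⌉ − ⌈819/571⌉ = 3 − 2 = 1
n=2: ⌈(3·418+401)/571⌉ − ⌈(2·418+401)/571⌉ = ⌈1655/571⌉ − ⌈1237/571⌉ = 3 − 3 = 0
n=3: ⌈(4·418+401)/571⌉ − ⌈(3·418+401)/571⌉ = ⌈2073/571⌉ − ⌈1655/571⌉ = 4 − 3 = 1
n=4: ⌈(5·418+401)/571⌉ − ⌈(4·418+401)/571⌉ = ⌈2491/571⌉ − ⌈2073/571⌉ = 5 − 4 = 1
n=5: ⌈(6·418+401)/571⌉ − ⌈(5·418+401)/571⌉ = ⌈2909/571⌉ − ⌈2491/571⌉ = 6 − 5 = 1
n=6: ⌈(7·418+401)/571⌉ − ⌈(6·418+401)/571⌉ = ⌈3327/571⌉ − ⌈2909/571⌉ = 6 − 6 = 0
n=7: ⌈(8·418+401)/571⌉ − ⌈(7·418+401)/571⌉ = ⌈3745/571⌉ − ⌈3327/571⌉ = 7 − 6 = 1
n=8: ⌈(9·418+401)/571⌉ − ⌈(8·418+401)/571⌉ = ⌈4163/571⌉ − ⌈3745/571⌉ = 8 − 7 = 1
n=9: ⌈(10·418+401)/571⌉ − ⌈(9·418+401)/571⌉ = ⌈4581/571⌉ − ⌈4163/571⌉ = 9 − 8 = 1
n=10: ⌈(11·418+401)/571⌉ − ⌈(10·418+401)/571⌉ = ⌈4999/571⌉ − ⌈4581/571⌉ = 9 − 9 = 0
n=11: ⌈(12·418+401)/571⌉ − ⌈(11·418+401)/571⌉ = ⌈5417/571⌉ − ⌈4999/571⌉ = 10 − 9 = 1
n=12: ⌈(13·418+401)/571⌉ − ⌈(12·418+401)/571⌉ = ⌈5835/571⌉ − ⌈5417/571⌉ = 11 − 10 = 1
n=13: ⌈(14·418+401)/571⌉ − ⌈(13·418+401)/571⌉ = ⌈6253/571⌉ − ⌈5835/571⌉ = 11 − 11 = 0
n=14: ⌈(15·418+401)/571⌉ − ⌈(14·418+401)/571⌉ = ⌈6671/571⌉ − ⌈6253/571⌉ = 12 − 11 = 1
n=15: ⌈(16·418+401)/571⌉ − ⌈(15·418+401)/571⌉ = ⌈7089/571⌉ − ⌈6671/571⌉ = 13 − 12 = 1
n=16: ⌈(17·418+401)/571⌉ − ⌈(16·418+401)/571⌉ = ⌈7507/571⌉ − ⌈7089/571⌉ = 14 − 13 = 1
n=17: ⌈(18·418+401)/571⌉ − ⌈(17·418+401)/571⌉ = ⌈7925/571⌉ − ⌈7507/571⌉ = 14 − 14 = 0
n=18: ⌈(19·418+401)/571⌉ − ⌈(18·418+401)/571⌉ = ⌈8343/571⌉ − ⌈7925/571⌉ = 15 − 14 = 1
n=19: ⌈(20·418+401)/571⌉ − ⌈(19·418+401)/571⌉ = ⌈8761/571⌉ − ⌈8343/571⌉ = 16 − 15 = 1
n=20: ⌈(21·418+401)/571⌉ − ⌈(20·418+401)/571⌉ = ⌈9179/571⌉ − ⌈8761/571⌉ = 17 − 16 = 1
n=21: ⌈(22·418+401)/571⌉ − ⌈(21·418+401)/571⌉ = ⌈9597/571⌉ − ⌈9179/571⌉ = 17 − 17 = 0
n=22: ⌈(23·418+401)/571⌉ − ⌈(22·418+401)/571⌉ = ⌈10015/571⌉ − ⌈9597/571⌉ = 18 − 17 = 1
n=23: ⌈(24·418+401)/571⌉ − ⌈(23·418+401)/571⌉ = ⌈10433/571⌉ − ⌈10015/571⌉ = 19 − 18 = 1
n=24: ⌈(25·418+401)/571⌉ − ⌈(24·418+401)/571⌉ = ⌈10851/571⌉ − ⌈10433/571⌉ = 20 − 19 = 1
n=25: ⌈(26·418+401)/571⌉ − ⌈(25·418+401)/571⌉ = ⌈11269/571⌉ − ⌈10851/571⌉ = 20 − 20 = 0
n=26: ⌈(27·418+401)/571⌉ − ⌈(26·418+401)/571⌉ = ⌈11687/571⌉ − ⌈11269/571⌉ = 21 − 20 = 1
n=27: ⌈(28·418+401)/571⌉ − ⌈(27·418+401)/571⌉ = ⌈12105/571⌉ − ⌈11687/571⌉ = 22 − 21 = 1
n=28: ⌈(29·418+401)/571⌉ − ⌈(28·418+401)/571⌉ = ⌈12523/571⌉ − ⌈12105/571⌉ = 22 − 22 = 0
n=29: ⌈(30·418+401)/571⌉ − ⌈(29·418+401)/571⌉ = ⌈12941/571⌉ − ⌈12523/571⌉ = 23 − 22 = 1
n=30: ⌈(31·418+401)/571⌉ − ⌈(30·418+401)/571⌉ = ⌈13359/571⌉ − ⌈12941/571⌉ = 24 − 23 = 1
n=31: ⌈(32·418+401)/571⌉ − ⌈(31·418+401)/571⌉ = ⌈13777/571⌉ − ⌈13359/571⌉ = 25 − 24 = 1
n=32: ⌈(33·418+401)/571⌉ − ⌈(32·418+401)/571⌉ = ⌈14195/571⌉ − ⌈13777/571⌉ = 25 − 25 = 0
n=33: ⌈(34·418+401)/571⌉ − ⌈(33·418+401)/571⌉ = ⌈14613/571⌉ − ⌈14195/571⌉ = 26 − 25 = 1
n=34: ⌈(35·418+401)/571⌉ − ⌈(34·418+401)/571⌉ = ⌈15031/571⌉ − ⌈14613/571⌉ = 27 − 26 = 1
n=35: ⌈(36·418+401)/571⌉ − ⌈(35·418+401)/571⌉ = ⌈15449/571⌉ − ⌈15031/571⌉ = 28 − 27 = 1
n=36: ⌈(37·418+401)/571⌉ − ⌈(36·418+401)/571⌉ = ⌈15867/571⌉ − ⌈15449/571⌉ = 28 − 28 = 0
n=37: ⌈(38·418+401)/571⌉ − ⌈(37·418+401)/571⌉ = ⌈16285/571⌉ − ⌈15867/571⌉ = 29 − 28 = 1
n=38: ⌈(39·418+401)/571⌉ − ⌈(38·418+401)/571⌉ = ⌈16703/571⌉ − ⌈16285/571⌉ = 30 − 29 = 1
n=39: ⌈(40·418+401)/571⌉ − ⌈(39·418+401)/571⌉ = ⌈17121/571⌉ − ⌈16703/571⌉ = 30 − 30 = 0
n=40: ⌈(41·418+401)/571⌉ − ⌈(40·418+401)/571⌉ = ⌈17539/571⌉ − ⌈17121/571⌉ = 31 − 30 = 1
n=41: ⌈(42·418+401)/571⌉ − ⌈(41·418+401)/571⌉ = ⌈17957/571⌉ − ⌈17539/571⌉ = 32 − 31 = 1
n=42: ⌈(43·418+401)/571⌉ − ⌈(42·418+401)/571⌉ = ⌈18375/571⌉ − ⌈17957/571⌉ = 33 − 32 = 1
n=43: ⌈(44·418+401)/571⌉ − ⌈(43·418+401)/571⌉ = ⌈18793/571⌉ − ⌈18375/571⌉ = 33 − 33 = 0
n=44: ⌈(45·418+401)/571⌉ − ⌈(44·418+401)/571⌉ = ⌈19211/571⌉ − ⌈18793/571⌉ = 34 − 33 = 1
n=45: ⌈(46·418+401)/571⌉ − ⌈(45·418+401)/571⌉ = ⌈19629/571⌉ − ⌈19211/571⌉ = 35 − 34 = 1
n=46: ⌈(47·418+401)/571⌉ − ⌈(46·418+401)/571⌉ = ⌈20047/571⌉ − ⌈19629/571⌉ = 36 − 35 = 1
n=47: ⌈(48·418+401)/571⌉ − ⌈(47·418+401)/571⌉ = ⌈20465/571⌉ − ⌈20047/571⌉ = 36 − 36 = 0
n=48: ⌈(49·418+401)/571⌉ − ⌈(48·418+401)/571⌉ = ⌈20883/571⌉ − ⌈20465/571⌉ = 37 − 36 = 1
n=49: ⌈(50·418+401)/571⌉ − ⌈(49·418+401)/571⌉ = ⌈21301/571⌉ − ⌈20883/571⌉ = 38 − 37 = 1
n=50: ⌈(51·418+401)/571⌉ − ⌈(50·418+401)/571⌉ = ⌈21719/571⌉ − ⌈21301/571⌉ = 39 − 38 = 1
n=51: ⌈(52·418+401)/571⌉ − ⌈(51·418+401)/571⌉ = ⌈22137/571⌉ − ⌈21719/571⌉ = 39 − 39 = 0
n=52: ⌈(53·418+401)/571⌉ − ⌈(52·418+401)/571⌉ = ⌈22555/571⌉ − ⌈22137/571⌉ = 40 − 39 = 1
n=53: ⌈(54·418+401)/571⌉ − ⌈(53·418+401)/571⌉ = ⌈22973/571⌉ − ⌈22555/571⌉ = 41 − 40 = 1
n=54: ⌈(55·418+401)/571⌉ − ⌈(54·418+401)/571⌉ = ⌈23391/571⌉ − ⌈22973/571⌉ = 41 − 41 = 0
n=55: ⌈(56·418+401)/571⌉ − ⌈(55·418+401)/571⌉ = ⌈23809/571⌉ − ⌈23391/571⌉ = 42 − 41 = 1
n=56: ⌈(57·418+401)/571⌉ − ⌈(56·418+401)/571⌉ = ⌈24227/571⌉ − ⌈23809/571⌉ = 43 − 42 = 1
n=57: ⌈(58·418+401)/571⌉ − ⌈(57·418+401)/571⌉ = ⌈24645/571⌉ − ⌈24227/571⌉ = 44 − 43 = 1
n=58: ⌈(59·418+401)/571⌉ − ⌈(58·418+401)/571⌉ = ⌈25063/571⌉ − ⌈24645/571⌉ = 44 − 44 = 0
n=59: ⌈(60·418+401)/571⌉ − ⌈(59·418+401)/571⌉ = ⌈25481/571⌉ − ⌈25063/571⌉ = 45 − 44 = 1
n=60: ⌈(61·418+401)/571⌉ − ⌈(60·418+401)/571⌉ = ⌈25899/571⌉ − ⌈25481/571⌉ = 46 − 45 = 1
n=61: ⌈(62·418+401)/571⌉ − ⌈(61·418+401)/571⌉ = ⌈26317/571⌉ − ⌈25899/571⌉ = 47 − 46 = 1
n=62: ⌈(63·418+401)/571⌉ − ⌈(62·418+401)/571⌉ = ⌈26735/571⌉ − ⌈26317/571⌉ = 47 − 47 = 0
n=63: ⌈(64·418+401)/571⌉ − ⌈(63·418+401)/571⌉ = ⌈27153/571⌉ − ⌈26735/571⌉ = 48 − 47 = 1
n=64: ⌈(65·418+401)/571⌉ − ⌈(64·418+401)/571⌉ = ⌈27571/571⌉ − ⌈27153/571⌉ = 49 − 48 = 1
n=65: ⌈(66·418+401)/571⌉ − ⌈(65·418+401)/571⌉ = ⌈27989/571⌉ − ⌈27571/571⌉ = 50 − 49 = 1
n=66: ⌈(67·418+401)/571⌉ − ⌈(66·418+401)/571⌉ = ⌈28407/571⌉ − ⌈27989/571⌉ = 50 − 50 = 0
n=67: ⌈(68·418+401)/571⌉ − ⌈(67·418+401)/571⌉ = ⌈28825/571⌉ − ⌈28407/571⌉ = 51 − 50 = 1
n=68: ⌈(69·418+401)/571⌉ − ⌈(68·418+401)/571⌉ = ⌈29243/571⌉ − ⌈28825/571⌉ = 52 − 51 = 1
n=69: ⌈(70·418+401)/571⌉ − ⌈(69·418+401)/571⌉ = ⌈29661/571⌉ − ⌈29243/571⌉ = 52 − 52 = 0
n=70: ⌈(71·418+401)/571⌉ − ⌈(70·418+401)/571⌉ = ⌈30079/571⌉ − ⌈29661/571⌉ = 53 − 52 = 1
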